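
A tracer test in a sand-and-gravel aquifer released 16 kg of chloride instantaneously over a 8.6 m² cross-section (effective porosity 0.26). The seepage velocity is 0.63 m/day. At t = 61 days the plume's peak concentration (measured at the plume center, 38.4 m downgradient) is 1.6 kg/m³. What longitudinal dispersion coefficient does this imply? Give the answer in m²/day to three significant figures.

0.0261 m²/day

At the plume center C_max = M/(n_e·A·√(4πDt)), so D = M²/(4πt·(n_e·A·C_max)²).
n_e·A·C_max = 0.26 × 8.6 × 1.6 = 3.578 kg/m.
D = 16²/(4π × 61 × 3.578²) = 0.0261 m²/day.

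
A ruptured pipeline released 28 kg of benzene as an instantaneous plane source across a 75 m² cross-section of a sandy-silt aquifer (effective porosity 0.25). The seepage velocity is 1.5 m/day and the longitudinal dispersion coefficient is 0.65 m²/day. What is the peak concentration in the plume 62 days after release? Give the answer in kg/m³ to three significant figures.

0.0664 kg/m³

The peak of an instantaneous 1D plume sits at x = vt; there the Gaussian factor is 1 and C_max = M/(n_e·A·√(4πDt)), where n_e·A is the pore area the mass is dissolved in.
√(4πDt) = √(4π × 0.65 × 62) = 22.50 m, so C_max = 28/(0.25 × 75 × 22.50) = 0.0664 kg/m³.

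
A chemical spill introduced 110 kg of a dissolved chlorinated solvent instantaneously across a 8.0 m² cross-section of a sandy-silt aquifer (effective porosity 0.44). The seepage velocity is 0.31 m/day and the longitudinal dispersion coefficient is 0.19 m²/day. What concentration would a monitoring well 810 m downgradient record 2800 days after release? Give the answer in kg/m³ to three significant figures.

For an instantaneous plane source, C(x,t) = M/(n_e·A·√(4πDt)) · exp(−(x−vt)²/(4Dt)), with n_e·A the pore (flow) area.
Plume center vt = 0.31 × 2800 = 868 m, so the well at 810 m is 58 m upgradient of the peak.
√(4πDt) = 81.76 m, giving peak height M/(n_e·A·√(4πDt)) = 110/(0.44 × 8.0 × 81.76) = 0.3822 kg/m³.
(x−vt)²/(4Dt) = (-58)²/(4 × 0.19 × 2800) = 1.581; exp(−1.581) = 0.2058.
C = 0.3822 × 0.2058 = 0.0787 kg/m³.

0.0787 kg/m³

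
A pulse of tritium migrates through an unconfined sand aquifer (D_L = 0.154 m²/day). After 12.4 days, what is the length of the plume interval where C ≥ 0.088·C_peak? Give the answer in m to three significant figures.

8.62 m

The plume is Gaussian with σ = √(2Dt) = √(2 × 0.154 × 12.4) = 1.954 m.
C/C_peak = exp(−Δx²/(2σ²)) = 0.088 ⇒ Δx = σ·√(−2 ln 0.088) = 1.954 × 2.205 = 4.309 m.
Width = 2Δx = 8.62 m.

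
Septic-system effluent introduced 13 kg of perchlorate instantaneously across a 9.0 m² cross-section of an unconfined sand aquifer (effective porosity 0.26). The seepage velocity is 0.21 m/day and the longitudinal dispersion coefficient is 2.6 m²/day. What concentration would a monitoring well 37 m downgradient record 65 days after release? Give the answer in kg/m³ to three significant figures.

0.0538 kg/m³

For an instantaneous plane source, C(x,t) = M/(n_e·A·√(4πDt)) · exp(−(x−vt)²/(4Dt)), with n_e·A the pore (flow) area.
Plume center vt = 0.21 × 65 = 13.65 m, so the well at 37 m is 23.35 m downgradient of the peak.
√(4πDt) = 46.08 m, giving peak height M/(n_e·A·√(4πDt)) = 13/(0.26 × 9.0 × 46.08) = 0.1206 kg/m³.
(x−vt)²/(4Dt) = (23.35)²/(4 × 2.6 × 65) = 0.8065; exp(−0.8065) = 0.4464.
C = 0.1206 × 0.4464 = 0.0538 kg/m³.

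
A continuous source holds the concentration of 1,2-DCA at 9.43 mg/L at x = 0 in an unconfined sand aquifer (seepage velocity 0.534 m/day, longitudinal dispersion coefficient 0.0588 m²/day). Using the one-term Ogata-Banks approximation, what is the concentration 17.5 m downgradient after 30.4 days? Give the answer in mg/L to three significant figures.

For a continuous step input, C/C₀ ≈ ½·erfc((x−vt)/(2√(Dt))).
vt = 0.534 × 30.4 = 16.2336 m and 2√(Dt) = 2√(0.0588 × 30.4) = 2.674 m.
Argument (x−vt)/(2√(Dt)) = (17.5 − 16.2336)/2.674 = 0.4736; ½·erfc(0.4736) = 0.2515.
C = 9.43 × 0.2515 = 2.37 mg/L.

2.37 mg/L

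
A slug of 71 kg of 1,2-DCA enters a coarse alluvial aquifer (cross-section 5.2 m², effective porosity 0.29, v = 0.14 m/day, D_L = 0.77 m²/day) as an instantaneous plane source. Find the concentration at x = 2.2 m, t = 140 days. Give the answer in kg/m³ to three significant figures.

0.634 kg/m³

For an instantaneous plane source, C(x,t) = M/(n_e·A·√(4πDt)) · exp(−(x−vt)²/(4Dt)), with n_e·A the pore (flow) area.
Plume center vt = 0.14 × 140 = 19.6 m, so the well at 2.2 m is 17.4 m upgradient of the peak.
√(4πDt) = 36.81 m, giving peak height M/(n_e·A·√(4πDt)) = 71/(0.29 × 5.2 × 36.81) = 1.279 kg/m³.
(x−vt)²/(4Dt) = (-17.4)²/(4 × 0.77 × 140) = 0.7021; exp(−0.7021) = 0.4955.
C = 1.279 × 0.4955 = 0.634 kg/m³.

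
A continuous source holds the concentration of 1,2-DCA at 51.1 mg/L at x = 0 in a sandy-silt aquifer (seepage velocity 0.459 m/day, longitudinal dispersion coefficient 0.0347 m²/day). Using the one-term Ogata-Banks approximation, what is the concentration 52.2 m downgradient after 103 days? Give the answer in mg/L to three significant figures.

1.68 mg/L

For a continuous step input, C/C₀ ≈ ½·erfc((x−vt)/(2√(Dt))).
vt = 0.459 × 103 = 47.277 m and 2√(Dt) = 2√(0.0347 × 103) = 3.781 m.
Argument (x−vt)/(2√(Dt)) = (52.2 − 47.277)/3.781 = 1.302; ½·erfc(1.302) = 0.03279.
C = 51.1 × 0.03279 = 1.68 mg/L.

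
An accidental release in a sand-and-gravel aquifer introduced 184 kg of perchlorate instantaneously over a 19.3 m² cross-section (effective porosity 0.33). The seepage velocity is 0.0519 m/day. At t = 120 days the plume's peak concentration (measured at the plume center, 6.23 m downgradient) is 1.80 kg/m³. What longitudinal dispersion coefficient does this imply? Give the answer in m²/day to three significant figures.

At the plume center C_max = M/(n_e·A·√(4πDt)), so D = M²/(4πt·(n_e·A·C_max)²).
n_e·A·C_max = 0.33 × 19.3 × 1.80 = 11.46 kg/m.
D = 184²/(4π × 120 × 11.46²) = 0.171 m²/day.

0.171 m²/day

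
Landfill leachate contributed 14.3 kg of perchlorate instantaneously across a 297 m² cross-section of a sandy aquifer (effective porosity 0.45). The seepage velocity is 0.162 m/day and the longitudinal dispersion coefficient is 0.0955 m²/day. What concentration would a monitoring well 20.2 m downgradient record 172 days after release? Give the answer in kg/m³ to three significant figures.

For an instantaneous plane source, C(x,t) = M/(n_e·A·√(4πDt)) · exp(−(x−vt)²/(4Dt)), with n_e·A the pore (flow) area.
Plume center vt = 0.162 × 172 = 27.864 m, so the well at 20.2 m is 7.664 m upgradient of the peak.
√(4πDt) = 14.37 m, giving peak height M/(n_e·A·√(4πDt)) = 14.3/(0.45 × 297 × 14.37) = 0.007446 kg/m³.
(x−vt)²/(4Dt) = (-7.664)²/(4 × 0.0955 × 172) = 0.8940; exp(−0.8940) = 0.4090.
C = 0.007446 × 0.4090 = 0.00305 kg/m³.

0.00305 kg/m³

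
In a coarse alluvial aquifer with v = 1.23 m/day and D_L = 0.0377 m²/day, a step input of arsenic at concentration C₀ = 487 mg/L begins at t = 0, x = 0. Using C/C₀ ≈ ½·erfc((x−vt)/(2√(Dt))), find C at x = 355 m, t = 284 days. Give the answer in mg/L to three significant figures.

For a continuous step input, C/C₀ ≈ ½·erfc((x−vt)/(2√(Dt))).
vt = 1.23 × 284 = 349.32 m and 2√(Dt) = 2√(0.0377 × 284) = 6.544 m.
Argument (x−vt)/(2√(Dt)) = (355 − 349.32)/6.544 = 0.8680; ½·erfc(0.8680) = 0.1098.
C = 487 × 0.1098 = 53.5 mg/L.

53.5 mg/L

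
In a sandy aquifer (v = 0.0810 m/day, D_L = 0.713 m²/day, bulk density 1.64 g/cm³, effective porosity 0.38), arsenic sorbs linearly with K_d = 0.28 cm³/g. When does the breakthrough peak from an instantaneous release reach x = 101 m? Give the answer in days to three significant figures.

Retardation factor R = 1 + ρ_b·K_d/n = 1 + 1.64 × 0.28/0.38 = 2.208.
Sorption retards both mechanisms: v_R = v/R = 0.03668 m/day, D_R = D/R = 0.3229 m²/day.
Peak time from v_R²t² + 2D_R t − x² = 0: t = (√(D_R² + v_R²x²) − D_R)/v_R².
√(D_R² + v_R²x²) = √(0.3229² + 0.03668² × 101²) = 3.719; v_R² = 0.001345.
t = (3.719 − 0.3229)/0.001345 = 2520 days.

2520 days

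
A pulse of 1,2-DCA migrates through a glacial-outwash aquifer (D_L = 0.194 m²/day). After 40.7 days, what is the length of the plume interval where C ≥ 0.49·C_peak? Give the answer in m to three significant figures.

9.49 m

The plume is Gaussian with σ = √(2Dt) = √(2 × 0.194 × 40.7) = 3.974 m.
C/C_peak = exp(−Δx²/(2σ²)) = 0.49 ⇒ Δx = σ·√(−2 ln 0.49) = 3.974 × 1.194 = 4.745 m.
Width = 2Δx = 9.49 m.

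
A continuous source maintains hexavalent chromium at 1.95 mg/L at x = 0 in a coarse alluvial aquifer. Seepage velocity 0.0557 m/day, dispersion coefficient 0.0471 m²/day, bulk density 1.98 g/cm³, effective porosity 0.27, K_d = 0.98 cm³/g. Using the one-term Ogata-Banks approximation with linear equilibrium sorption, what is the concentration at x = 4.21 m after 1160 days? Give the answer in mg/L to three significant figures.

Retardation factor R = 1 + ρ_b·K_d/n = 1 + 1.98 × 0.98/0.27 = 8.187.
Sorption retards both mechanisms: v_R = v/R = 0.006803 m/day, D_R = D/R = 0.005753 m²/day.
v_R·t = 0.006803 × 1160 = 7.89148 m; 2√(D_R t) = 5.167 m; argument = (4.21 − 7.89148)/5.167 = -0.7125.
C = C₀ × ½·erfc(-0.7125) = 1.95 × 0.8432 = 1.64 mg/L.

1.64 mg/L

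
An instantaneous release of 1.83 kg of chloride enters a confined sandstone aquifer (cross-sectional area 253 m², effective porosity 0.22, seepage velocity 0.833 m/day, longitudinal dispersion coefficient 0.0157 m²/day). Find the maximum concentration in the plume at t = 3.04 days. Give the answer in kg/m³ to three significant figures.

The peak of an instantaneous 1D plume sits at x = vt; there the Gaussian factor is 1 and C_max = M/(n_e·A·√(4πDt)), where n_e·A is the pore area the mass is dissolved in.
√(4πDt) = √(4π × 0.0157 × 3.04) = 0.7744 m, so C_max = 1.83/(0.22 × 253 × 0.7744) = 0.0425 kg/m³.

0.0425 kg/m³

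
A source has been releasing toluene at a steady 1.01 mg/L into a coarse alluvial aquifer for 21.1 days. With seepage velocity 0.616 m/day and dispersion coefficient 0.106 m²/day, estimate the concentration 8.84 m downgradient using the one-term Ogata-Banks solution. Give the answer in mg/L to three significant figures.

For a continuous step input, C/C₀ ≈ ½·erfc((x−vt)/(2√(Dt))).
vt = 0.616 × 21.1 = 12.9976 m and 2√(Dt) = 2√(0.106 × 21.1) = 2.991 m.
Argument (x−vt)/(2√(Dt)) = (8.84 − 12.9976)/2.991 = -1.390; ½·erfc(-1.390) = 0.9753.
C = 1.01 × 0.9753 = 0.985 mg/L.

0.985 mg/L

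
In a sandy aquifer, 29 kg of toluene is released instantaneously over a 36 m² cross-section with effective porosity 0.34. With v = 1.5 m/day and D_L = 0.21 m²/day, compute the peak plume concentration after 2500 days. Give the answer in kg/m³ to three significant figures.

The peak of an instantaneous 1D plume sits at x = vt; there the Gaussian factor is 1 and C_max = M/(n_e·A·√(4πDt)), where n_e·A is the pore area the mass is dissolved in.
√(4πDt) = √(4π × 0.21 × 2500) = 81.22 m, so C_max = 29/(0.34 × 36 × 81.22) = 0.0292 kg/m³.

0.0292 kg/m³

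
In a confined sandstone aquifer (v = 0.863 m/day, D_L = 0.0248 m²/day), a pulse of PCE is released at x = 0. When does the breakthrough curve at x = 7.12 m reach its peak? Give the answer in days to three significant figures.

8.22 days

For the 1D instantaneous-source solution, setting ∂C/∂t = 0 at fixed x gives v²t² + 2Dt − x² = 0, so t = (√(D² + v²x²) − D)/v².
√(D² + v²x²) = √(0.0248² + 0.863² × 7.12²) = 6.145; v² = 0.744769.
t = (6.145 − 0.0248)/0.744769 = 8.22 days (vs. the pure-advection estimate x/v = 8.25 d).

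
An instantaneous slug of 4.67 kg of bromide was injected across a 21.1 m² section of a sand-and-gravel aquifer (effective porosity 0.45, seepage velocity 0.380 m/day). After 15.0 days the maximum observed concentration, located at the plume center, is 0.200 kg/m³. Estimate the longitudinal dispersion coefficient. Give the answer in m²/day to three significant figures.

At the plume center C_max = M/(n_e·A·√(4πDt)), so D = M²/(4πt·(n_e·A·C_max)²).
n_e·A·C_max = 0.45 × 21.1 × 0.200 = 1.899 kg/m.
D = 4.67²/(4π × 15.0 × 1.899²) = 0.0321 m²/day.

0.0321 m²/day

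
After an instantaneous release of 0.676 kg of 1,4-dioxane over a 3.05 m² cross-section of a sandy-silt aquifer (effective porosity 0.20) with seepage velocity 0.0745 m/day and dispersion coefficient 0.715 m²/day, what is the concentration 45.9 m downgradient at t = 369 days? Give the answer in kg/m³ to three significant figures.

0.0140 kg/m³

For an instantaneous plane source, C(x,t) = M/(n_e·A·√(4πDt)) · exp(−(x−vt)²/(4Dt)), with n_e·A the pore (flow) area.
Plume center vt = 0.0745 × 369 = 27.4905 m, so the well at 45.9 m is 18.4095 m downgradient of the peak.
√(4πDt) = 57.58 m, giving peak height M/(n_e·A·√(4πDt)) = 0.676/(0.20 × 3.05 × 57.58) = 0.01925 kg/m³.
(x−vt)²/(4Dt) = (18.4095)²/(4 × 0.715 × 369) = 0.3211; exp(−0.3211) = 0.7254.
C = 0.01925 × 0.7254 = 0.0140 kg/m³.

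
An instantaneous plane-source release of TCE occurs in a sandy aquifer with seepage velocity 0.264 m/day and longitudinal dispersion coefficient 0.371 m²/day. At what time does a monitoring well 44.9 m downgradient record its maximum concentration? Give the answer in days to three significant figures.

For the 1D instantaneous-source solution, setting ∂C/∂t = 0 at fixed x gives v²t² + 2Dt − x² = 0, so t = (√(D² + v²x²) − D)/v².
√(D² + v²x²) = √(0.371² + 0.264² × 44.9²) = 11.86; v² = 0.069696.
t = (11.86 − 0.371)/0.069696 = 165 days (vs. the pure-advection estimate x/v = 170 d).

165 days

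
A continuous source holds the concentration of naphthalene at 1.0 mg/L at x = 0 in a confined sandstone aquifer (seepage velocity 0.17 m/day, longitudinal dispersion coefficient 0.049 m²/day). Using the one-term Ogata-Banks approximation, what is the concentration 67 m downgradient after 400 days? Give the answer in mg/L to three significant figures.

0.563 mg/L

For a continuous step input, C/C₀ ≈ ½·erfc((x−vt)/(2√(Dt))).
vt = 0.17 × 400 = 68 m and 2√(Dt) = 2√(0.049 × 400) = 8.854 m.
Argument (x−vt)/(2√(Dt)) = (67 − 68)/8.854 = -0.1129; ½·erfc(-0.1129) = 0.5634.
C = 1.0 × 0.5634 = 0.563 mg/L.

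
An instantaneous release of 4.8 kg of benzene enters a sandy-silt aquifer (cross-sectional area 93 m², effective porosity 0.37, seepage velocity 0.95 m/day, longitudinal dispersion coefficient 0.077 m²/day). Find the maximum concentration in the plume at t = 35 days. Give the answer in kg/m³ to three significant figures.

0.0240 kg/m³

The peak of an instantaneous 1D plume sits at x = vt; there the Gaussian factor is 1 and C_max = M/(n_e·A·√(4πDt)), where n_e·A is the pore area the mass is dissolved in.
√(4πDt) = √(4π × 0.077 × 35) = 5.819 m, so C_max = 4.8/(0.37 × 93 × 5.819) = 0.0240 kg/m³.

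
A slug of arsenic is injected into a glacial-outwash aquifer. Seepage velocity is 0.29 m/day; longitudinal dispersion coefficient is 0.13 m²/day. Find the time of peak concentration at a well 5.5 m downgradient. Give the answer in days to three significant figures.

For the 1D instantaneous-source solution, setting ∂C/∂t = 0 at fixed x gives v²t² + 2Dt − x² = 0, so t = (√(D² + v²x²) − D)/v².
√(D² + v²x²) = √(0.13² + 0.29² × 5.5²) = 1.600; v² = 0.0841.
t = (1.600 − 0.13)/0.0841 = 17.5 days (vs. the pure-advection estimate x/v = 19.0 d).

17.5 days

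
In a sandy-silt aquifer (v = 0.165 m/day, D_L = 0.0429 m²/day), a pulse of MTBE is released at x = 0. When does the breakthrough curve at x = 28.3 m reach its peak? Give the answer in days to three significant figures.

170 days

For the 1D instantaneous-source solution, setting ∂C/∂t = 0 at fixed x gives v²t² + 2Dt − x² = 0, so t = (√(D² + v²x²) − D)/v².
√(D² + v²x²) = √(0.0429² + 0.165² × 28.3²) = 4.670; v² = 0.027225.
t = (4.670 − 0.0429)/0.027225 = 170 days (vs. the pure-advection estimate x/v = 172 d).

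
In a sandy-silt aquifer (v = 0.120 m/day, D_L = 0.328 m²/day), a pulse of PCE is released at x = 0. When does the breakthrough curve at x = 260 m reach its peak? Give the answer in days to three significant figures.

For the 1D instantaneous-source solution, setting ∂C/∂t = 0 at fixed x gives v²t² + 2Dt − x² = 0, so t = (√(D² + v²x²) − D)/v².
√(D² + v²x²) = √(0.328² + 0.120² × 260²) = 31.20; v² = 0.0144.
t = (31.20 − 0.328)/0.0144 = 2140 days (vs. the pure-advection estimate x/v = 2170 d).

2140 days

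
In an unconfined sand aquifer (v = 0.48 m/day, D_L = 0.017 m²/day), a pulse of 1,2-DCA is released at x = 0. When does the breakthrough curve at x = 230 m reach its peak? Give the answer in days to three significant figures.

For the 1D instantaneous-source solution, setting ∂C/∂t = 0 at fixed x gives v²t² + 2Dt − x² = 0, so t = (√(D² + v²x²) − D)/v².
√(D² + v²x²) = √(0.017² + 0.48² × 230²) = 110.4; v² = 0.2304.
t = (110.4 − 0.017)/0.2304 = 479 days (vs. the pure-advection estimate x/v = 479 d).

479 days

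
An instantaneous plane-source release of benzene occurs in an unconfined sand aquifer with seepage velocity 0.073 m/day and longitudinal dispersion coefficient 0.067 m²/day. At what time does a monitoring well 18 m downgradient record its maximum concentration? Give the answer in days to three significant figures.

For the 1D instantaneous-source solution, setting ∂C/∂t = 0 at fixed x gives v²t² + 2Dt − x² = 0, so t = (√(D² + v²x²) − D)/v².
√(D² + v²x²) = √(0.067² + 0.073² × 18²) = 1.316; v² = 0.005329.
t = (1.316 − 0.067)/0.005329 = 234 days (vs. the pure-advection estimate x/v = 247 d).

234 days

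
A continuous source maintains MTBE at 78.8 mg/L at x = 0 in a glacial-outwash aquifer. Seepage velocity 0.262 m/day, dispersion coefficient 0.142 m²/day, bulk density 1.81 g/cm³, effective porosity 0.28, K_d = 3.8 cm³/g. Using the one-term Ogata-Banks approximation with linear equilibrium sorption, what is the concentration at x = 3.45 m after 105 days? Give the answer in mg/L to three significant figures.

1.10 mg/L

Retardation factor R = 1 + ρ_b·K_d/n = 1 + 1.81 × 3.8/0.28 = 25.56.
Sorption retards both mechanisms: v_R = v/R = 0.01025 m/day, D_R = D/R = 0.005556 m²/day.
v_R·t = 0.01025 × 105 = 1.07625 m; 2√(D_R t) = 1.528 m; argument = (3.45 − 1.07625)/1.528 = 1.554.
C = C₀ × ½·erfc(1.554) = 78.8 × 0.01399 = 1.10 mg/L.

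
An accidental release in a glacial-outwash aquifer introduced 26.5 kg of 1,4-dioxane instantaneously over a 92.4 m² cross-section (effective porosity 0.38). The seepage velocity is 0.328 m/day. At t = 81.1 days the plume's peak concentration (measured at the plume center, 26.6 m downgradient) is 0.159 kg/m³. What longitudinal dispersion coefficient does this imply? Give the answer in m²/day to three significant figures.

At the plume center C_max = M/(n_e·A·√(4πDt)), so D = M²/(4πt·(n_e·A·C_max)²).
n_e·A·C_max = 0.38 × 92.4 × 0.159 = 5.583 kg/m.
D = 26.5²/(4π × 81.1 × 5.583²) = 0.0221 m²/day.

0.0221 m²/day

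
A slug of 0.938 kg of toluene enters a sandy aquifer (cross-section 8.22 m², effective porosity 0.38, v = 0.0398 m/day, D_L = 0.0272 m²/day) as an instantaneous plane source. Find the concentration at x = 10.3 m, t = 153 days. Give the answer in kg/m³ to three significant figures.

0.0143 kg/m³

For an instantaneous plane source, C(x,t) = M/(n_e·A·√(4πDt)) · exp(−(x−vt)²/(4Dt)), with n_e·A the pore (flow) area.
Plume center vt = 0.0398 × 153 = 6.0894 m, so the well at 10.3 m is 4.2106 m downgradient of the peak.
√(4πDt) = 7.232 m, giving peak height M/(n_e·A·√(4πDt)) = 0.938/(0.38 × 8.22 × 7.232) = 0.04152 kg/m³.
(x−vt)²/(4Dt) = (4.2106)²/(4 × 0.0272 × 153) = 1.065; exp(−1.065) = 0.3447.
C = 0.04152 × 0.3447 = 0.0143 kg/m³.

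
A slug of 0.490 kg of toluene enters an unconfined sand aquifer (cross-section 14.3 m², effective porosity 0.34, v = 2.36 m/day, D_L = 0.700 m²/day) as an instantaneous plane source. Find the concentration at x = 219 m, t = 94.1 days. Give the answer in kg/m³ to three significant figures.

For an instantaneous plane source, C(x,t) = M/(n_e·A·√(4πDt)) · exp(−(x−vt)²/(4Dt)), with n_e·A the pore (flow) area.
Plume center vt = 2.36 × 94.1 = 222.076 m, so the well at 219 m is 3.076 m upgradient of the peak.
√(4πDt) = 28.77 m, giving peak height M/(n_e·A·√(4πDt)) = 0.490/(0.34 × 14.3 × 28.77) = 0.003503 kg/m³.
(x−vt)²/(4Dt) = (-3.076)²/(4 × 0.700 × 94.1) = 0.03591; exp(−0.03591) = 0.9647.
C = 0.003503 × 0.9647 = 0.00338 kg/m³.

0.00338 kg/m³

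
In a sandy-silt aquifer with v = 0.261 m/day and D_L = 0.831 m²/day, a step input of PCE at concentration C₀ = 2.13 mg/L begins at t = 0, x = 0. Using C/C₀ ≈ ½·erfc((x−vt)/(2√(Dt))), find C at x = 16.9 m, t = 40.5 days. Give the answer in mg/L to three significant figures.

For a continuous step input, C/C₀ ≈ ½·erfc((x−vt)/(2√(Dt))).
vt = 0.261 × 40.5 = 10.5705 m and 2√(Dt) = 2√(0.831 × 40.5) = 11.60 m.
Argument (x−vt)/(2√(Dt)) = (16.9 − 10.5705)/11.60 = 0.5456; ½·erfc(0.5456) = 0.2202.
C = 2.13 × 0.2202 = 0.469 mg/L.

0.469 mg/L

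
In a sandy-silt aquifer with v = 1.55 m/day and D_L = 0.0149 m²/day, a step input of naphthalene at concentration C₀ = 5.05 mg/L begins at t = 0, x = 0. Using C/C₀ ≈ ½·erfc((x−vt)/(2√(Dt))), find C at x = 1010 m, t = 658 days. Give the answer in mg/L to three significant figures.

4.99 mg/L

For a continuous step input, C/C₀ ≈ ½·erfc((x−vt)/(2√(Dt))).
vt = 1.55 × 658 = 1019.9 m and 2√(Dt) = 2√(0.0149 × 658) = 6.262 m.
Argument (x−vt)/(2√(Dt)) = (1010 − 1019.9)/6.262 = -1.581; ½·erfc(-1.581) = 0.9873.
C = 5.05 × 0.9873 = 4.99 mg/L.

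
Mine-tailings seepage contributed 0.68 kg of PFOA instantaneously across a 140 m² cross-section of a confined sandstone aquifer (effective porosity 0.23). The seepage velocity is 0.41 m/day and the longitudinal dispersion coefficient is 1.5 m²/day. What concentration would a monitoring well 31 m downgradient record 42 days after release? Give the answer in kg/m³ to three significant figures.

For an instantaneous plane source, C(x,t) = M/(n_e·A·√(4πDt)) · exp(−(x−vt)²/(4Dt)), with n_e·A the pore (flow) area.
Plume center vt = 0.41 × 42 = 17.22 m, so the well at 31 m is 13.78 m downgradient of the peak.
√(4πDt) = 28.14 m, giving peak height M/(n_e·A·√(4πDt)) = 0.68/(0.23 × 140 × 28.14) = 0.0007505 kg/m³.
(x−vt)²/(4Dt) = (13.78)²/(4 × 1.5 × 42) = 0.7535; exp(−0.7535) = 0.4707.
C = 0.0007505 × 0.4707 = 0.000353 kg/m³.

0.000353 kg/m³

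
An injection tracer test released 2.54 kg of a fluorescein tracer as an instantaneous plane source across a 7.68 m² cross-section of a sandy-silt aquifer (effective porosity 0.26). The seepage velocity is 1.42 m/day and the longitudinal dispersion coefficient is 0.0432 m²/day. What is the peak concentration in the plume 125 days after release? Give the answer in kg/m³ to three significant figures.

0.154 kg/m³

The peak of an instantaneous 1D plume sits at x = vt; there the Gaussian factor is 1 and C_max = M/(n_e·A·√(4πDt)), where n_e·A is the pore area the mass is dissolved in.
√(4πDt) = √(4π × 0.0432 × 125) = 8.238 m, so C_max = 2.54/(0.26 × 7.68 × 8.238) = 0.154 kg/m³.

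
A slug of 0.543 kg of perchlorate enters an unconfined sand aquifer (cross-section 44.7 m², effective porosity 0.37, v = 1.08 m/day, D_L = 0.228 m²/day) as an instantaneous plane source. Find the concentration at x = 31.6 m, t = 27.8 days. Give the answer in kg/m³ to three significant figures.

0.00334 kg/m³

For an instantaneous plane source, C(x,t) = M/(n_e·A·√(4πDt)) · exp(−(x−vt)²/(4Dt)), with n_e·A the pore (flow) area.
Plume center vt = 1.08 × 27.8 = 30.024 m, so the well at 31.6 m is 1.576 m downgradient of the peak.
√(4πDt) = 8.925 m, giving peak height M/(n_e·A·√(4πDt)) = 0.543/(0.37 × 44.7 × 8.925) = 0.003679 kg/m³.
(x−vt)²/(4Dt) = (1.576)²/(4 × 0.228 × 27.8) = 0.09797; exp(−0.09797) = 0.9067.
C = 0.003679 × 0.9067 = 0.00334 kg/m³.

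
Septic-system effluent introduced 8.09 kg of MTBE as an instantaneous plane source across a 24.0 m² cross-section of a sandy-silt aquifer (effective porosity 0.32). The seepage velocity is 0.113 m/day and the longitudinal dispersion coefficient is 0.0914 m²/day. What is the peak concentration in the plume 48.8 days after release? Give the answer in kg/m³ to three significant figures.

0.141 kg/m³

The peak of an instantaneous 1D plume sits at x = vt; there the Gaussian factor is 1 and C_max = M/(n_e·A·√(4πDt)), where n_e·A is the pore area the mass is dissolved in.
√(4πDt) = √(4π × 0.0914 × 48.8) = 7.487 m, so C_max = 8.09/(0.32 × 24.0 × 7.487) = 0.141 kg/m³.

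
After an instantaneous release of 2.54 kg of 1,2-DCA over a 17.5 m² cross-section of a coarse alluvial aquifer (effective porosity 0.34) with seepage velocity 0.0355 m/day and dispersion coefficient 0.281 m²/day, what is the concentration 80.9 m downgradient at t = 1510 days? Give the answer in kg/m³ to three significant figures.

For an instantaneous plane source, C(x,t) = M/(n_e·A·√(4πDt)) · exp(−(x−vt)²/(4Dt)), with n_e·A the pore (flow) area.
Plume center vt = 0.0355 × 1510 = 53.605 m, so the well at 80.9 m is 27.295 m downgradient of the peak.
√(4πDt) = 73.02 m, giving peak height M/(n_e·A·√(4πDt)) = 2.54/(0.34 × 17.5 × 73.02) = 0.005846 kg/m³.
(x−vt)²/(4Dt) = (27.295)²/(4 × 0.281 × 1510) = 0.4390; exp(−0.4390) = 0.6447.
C = 0.005846 × 0.6447 = 0.00377 kg/m³.

0.00377 kg/m³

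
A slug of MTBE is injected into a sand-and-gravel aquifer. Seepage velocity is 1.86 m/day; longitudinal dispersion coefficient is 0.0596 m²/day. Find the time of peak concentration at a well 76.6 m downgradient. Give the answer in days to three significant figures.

41.2 days

For the 1D instantaneous-source solution, setting ∂C/∂t = 0 at fixed x gives v²t² + 2Dt − x² = 0, so t = (√(D² + v²x²) − D)/v².
√(D² + v²x²) = √(0.0596² + 1.86² × 76.6²) = 142.5; v² = 3.4596.
t = (142.5 − 0.0596)/3.4596 = 41.2 days (vs. the pure-advection estimate x/v = 41.2 d).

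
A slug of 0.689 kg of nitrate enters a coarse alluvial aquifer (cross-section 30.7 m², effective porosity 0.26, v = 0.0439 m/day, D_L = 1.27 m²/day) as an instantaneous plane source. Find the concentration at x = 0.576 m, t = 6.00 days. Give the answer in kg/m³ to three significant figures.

For an instantaneous plane source, C(x,t) = M/(n_e·A·√(4πDt)) · exp(−(x−vt)²/(4Dt)), with n_e·A the pore (flow) area.
Plume center vt = 0.0439 × 6.00 = 0.2634 m, so the well at 0.576 m is 0.3126 m downgradient of the peak.
√(4πDt) = 9.785 m, giving peak height M/(n_e·A·√(4πDt)) = 0.689/(0.26 × 30.7 × 9.785) = 0.008822 kg/m³.
(x−vt)²/(4Dt) = (0.3126)²/(4 × 1.27 × 6.00) = 0.003206; exp(−0.003206) = 0.9968.
C = 0.008822 × 0.9968 = 0.00879 kg/m³.

0.00879 kg/m³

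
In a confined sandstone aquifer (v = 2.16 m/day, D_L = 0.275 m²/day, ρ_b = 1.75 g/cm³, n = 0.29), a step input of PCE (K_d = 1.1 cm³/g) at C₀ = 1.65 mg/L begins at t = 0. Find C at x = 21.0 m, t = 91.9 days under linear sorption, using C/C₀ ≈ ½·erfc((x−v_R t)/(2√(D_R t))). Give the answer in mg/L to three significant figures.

1.61 mg/L

Retardation factor R = 1 + ρ_b·K_d/n = 1 + 1.75 × 1.1/0.29 = 7.638.
Sorption retards both mechanisms: v_R = v/R = 0.2828 m/day, D_R = D/R = 0.03600 m²/day.
v_R·t = 0.2828 × 91.9 = 25.98932 m; 2√(D_R t) = 3.638 m; argument = (21.0 − 25.98932)/3.638 = -1.371.
C = C₀ × ½·erfc(-1.371) = 1.65 × 0.9737 = 1.61 mg/L.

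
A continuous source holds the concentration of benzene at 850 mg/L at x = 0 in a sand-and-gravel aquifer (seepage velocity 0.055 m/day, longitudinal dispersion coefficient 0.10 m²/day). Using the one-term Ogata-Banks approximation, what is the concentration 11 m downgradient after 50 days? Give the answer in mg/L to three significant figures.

3.86 mg/L

For a continuous step input, C/C₀ ≈ ½·erfc((x−vt)/(2√(Dt))).
vt = 0.055 × 50 = 2.75 m and 2√(Dt) = 2√(0.10 × 50) = 4.472 m.
Argument (x−vt)/(2√(Dt)) = (11 − 2.75)/4.472 = 1.845; ½·erfc(1.845) = 0.004537.
C = 850 × 0.004537 = 3.86 mg/L.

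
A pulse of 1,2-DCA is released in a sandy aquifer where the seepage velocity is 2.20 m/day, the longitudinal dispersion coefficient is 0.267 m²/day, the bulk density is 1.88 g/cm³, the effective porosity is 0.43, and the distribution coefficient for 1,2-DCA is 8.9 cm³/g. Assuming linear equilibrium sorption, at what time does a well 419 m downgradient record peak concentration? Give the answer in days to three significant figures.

7600 days

Retardation factor R = 1 + ρ_b·K_d/n = 1 + 1.88 × 8.9/0.43 = 39.91.
Sorption retards both mechanisms: v_R = v/R = 0.05512 m/day, D_R = D/R = 0.006690 m²/day.
Peak time from v_R²t² + 2D_R t − x² = 0: t = (√(D_R² + v_R²x²) − D_R)/v_R².
√(D_R² + v_R²x²) = √(0.006690² + 0.05512² × 419²) = 23.10; v_R² = 0.003038.
t = (23.10 − 0.006690)/0.003038 = 7600 days.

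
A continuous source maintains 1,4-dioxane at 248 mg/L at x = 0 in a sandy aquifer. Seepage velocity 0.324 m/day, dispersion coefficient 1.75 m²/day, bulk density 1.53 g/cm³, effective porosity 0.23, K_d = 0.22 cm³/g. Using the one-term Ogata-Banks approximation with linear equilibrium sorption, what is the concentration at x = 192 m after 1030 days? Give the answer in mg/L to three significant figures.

17.3 mg/L

Retardation factor R = 1 + ρ_b·K_d/n = 1 + 1.53 × 0.22/0.23 = 2.463.
Sorption retards both mechanisms: v_R = v/R = 0.1315 m/day, D_R = D/R = 0.7105 m²/day.
v_R·t = 0.1315 × 1030 = 135.445 m; 2√(D_R t) = 54.10 m; argument = (192 − 135.445)/54.10 = 1.045.
C = C₀ × ½·erfc(1.045) = 248 × 0.06972 = 17.3 mg/L.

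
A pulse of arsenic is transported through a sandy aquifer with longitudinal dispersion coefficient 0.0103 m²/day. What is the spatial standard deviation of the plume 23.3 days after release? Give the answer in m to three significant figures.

0.693 m

Dispersive spreading gives a Gaussian with σ² = 2Dt; advection only shifts the center.
σ = √(2 × 0.0103 × 23.3) = 0.693 m.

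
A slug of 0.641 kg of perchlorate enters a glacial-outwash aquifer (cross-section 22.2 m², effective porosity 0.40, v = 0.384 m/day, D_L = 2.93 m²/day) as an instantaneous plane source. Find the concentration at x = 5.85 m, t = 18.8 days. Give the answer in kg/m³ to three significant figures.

0.00272 kg/m³

For an instantaneous plane source, C(x,t) = M/(n_e·A·√(4πDt)) · exp(−(x−vt)²/(4Dt)), with n_e·A the pore (flow) area.
Plume center vt = 0.384 × 18.8 = 7.2192 m, so the well at 5.85 m is 1.3692 m upgradient of the peak.
√(4πDt) = 26.31 m, giving peak height M/(n_e·A·√(4πDt)) = 0.641/(0.40 × 22.2 × 26.31) = 0.002744 kg/m³.
(x−vt)²/(4Dt) = (-1.3692)²/(4 × 2.93 × 18.8) = 0.008508; exp(−0.008508) = 0.9915.
C = 0.002744 × 0.9915 = 0.00272 kg/m³.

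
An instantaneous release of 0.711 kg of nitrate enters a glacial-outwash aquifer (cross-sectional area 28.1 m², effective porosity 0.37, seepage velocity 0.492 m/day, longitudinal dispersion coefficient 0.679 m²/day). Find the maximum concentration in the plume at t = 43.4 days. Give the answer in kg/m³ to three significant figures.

0.00355 kg/m³

The peak of an instantaneous 1D plume sits at x = vt; there the Gaussian factor is 1 and C_max = M/(n_e·A·√(4πDt)), where n_e·A is the pore area the mass is dissolved in.
√(4πDt) = √(4π × 0.679 × 43.4) = 19.24 m, so C_max = 0.711/(0.37 × 28.1 × 19.24) = 0.00355 kg/m³.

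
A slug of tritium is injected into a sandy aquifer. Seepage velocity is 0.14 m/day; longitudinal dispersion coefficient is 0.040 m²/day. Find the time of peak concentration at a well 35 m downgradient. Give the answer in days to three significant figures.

For the 1D instantaneous-source solution, setting ∂C/∂t = 0 at fixed x gives v²t² + 2Dt − x² = 0, so t = (√(D² + v²x²) − D)/v².
√(D² + v²x²) = √(0.040² + 0.14² × 35²) = 4.900; v² = 0.0196.
t = (4.900 − 0.040)/0.0196 = 248 days (vs. the pure-advection estimate x/v = 250 d).

248 days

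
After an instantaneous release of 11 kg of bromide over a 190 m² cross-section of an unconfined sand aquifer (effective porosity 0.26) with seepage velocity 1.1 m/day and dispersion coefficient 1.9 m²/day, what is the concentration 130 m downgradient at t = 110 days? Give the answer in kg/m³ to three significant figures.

0.00394 kg/m³

For an instantaneous plane source, C(x,t) = M/(n_e·A·√(4πDt)) · exp(−(x−vt)²/(4Dt)), with n_e·A the pore (flow) area.
Plume center vt = 1.1 × 110 = 121 m, so the well at 130 m is 9 m downgradient of the peak.
√(4πDt) = 51.25 m, giving peak height M/(n_e·A·√(4πDt)) = 11/(0.26 × 190 × 51.25) = 0.004345 kg/m³.
(x−vt)²/(4Dt) = (9)²/(4 × 1.9 × 110) = 0.09689; exp(−0.09689) = 0.9077.
C = 0.004345 × 0.9077 = 0.00394 kg/m³.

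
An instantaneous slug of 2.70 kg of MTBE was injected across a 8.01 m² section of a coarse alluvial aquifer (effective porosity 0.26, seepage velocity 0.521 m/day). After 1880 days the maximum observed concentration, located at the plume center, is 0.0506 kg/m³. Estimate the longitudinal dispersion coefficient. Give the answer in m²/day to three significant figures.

At the plume center C_max = M/(n_e·A·√(4πDt)), so D = M²/(4πt·(n_e·A·C_max)²).
n_e·A·C_max = 0.26 × 8.01 × 0.0506 = 0.1054 kg/m.
D = 2.70²/(4π × 1880 × 0.1054²) = 0.0278 m²/day.

0.0278 m²/day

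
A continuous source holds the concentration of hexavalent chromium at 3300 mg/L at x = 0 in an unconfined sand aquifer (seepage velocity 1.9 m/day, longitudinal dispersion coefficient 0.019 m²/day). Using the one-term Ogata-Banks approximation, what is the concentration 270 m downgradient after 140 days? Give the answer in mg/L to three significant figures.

For a continuous step input, C/C₀ ≈ ½·erfc((x−vt)/(2√(Dt))).
vt = 1.9 × 140 = 266 m and 2√(Dt) = 2√(0.019 × 140) = 3.262 m.
Argument (x−vt)/(2√(Dt)) = (270 − 266)/3.262 = 1.226; ½·erfc(1.226) = 0.04147.
C = 3300 × 0.04147 = 137 mg/L.

137 mg/L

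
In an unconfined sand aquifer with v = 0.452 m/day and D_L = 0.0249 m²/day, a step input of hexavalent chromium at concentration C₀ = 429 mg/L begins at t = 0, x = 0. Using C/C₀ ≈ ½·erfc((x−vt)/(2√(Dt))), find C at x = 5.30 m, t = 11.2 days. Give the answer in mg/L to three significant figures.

161 mg/L

For a continuous step input, C/C₀ ≈ ½·erfc((x−vt)/(2√(Dt))).
vt = 0.452 × 11.2 = 5.0624 m and 2√(Dt) = 2√(0.0249 × 11.2) = 1.056 m.
Argument (x−vt)/(2√(Dt)) = (5.30 − 5.0624)/1.056 = 0.2250; ½·erfc(0.2250) = 0.3752.
C = 429 × 0.3752 = 161 mg/L.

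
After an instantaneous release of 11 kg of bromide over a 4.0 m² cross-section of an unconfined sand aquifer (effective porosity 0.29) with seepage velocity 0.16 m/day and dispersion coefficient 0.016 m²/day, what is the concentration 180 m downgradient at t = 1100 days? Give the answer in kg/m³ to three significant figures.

0.508 kg/m³

For an instantaneous plane source, C(x,t) = M/(n_e·A·√(4πDt)) · exp(−(x−vt)²/(4Dt)), with n_e·A the pore (flow) area.
Plume center vt = 0.16 × 1100 = 176 m, so the well at 180 m is 4 m downgradient of the peak.
√(4πDt) = 14.87 m, giving peak height M/(n_e·A·√(4πDt)) = 11/(0.29 × 4.0 × 14.87) = 0.6377 kg/m³.
(x−vt)²/(4Dt) = (4)²/(4 × 0.016 × 1100) = 0.2273; exp(−0.2273) = 0.7967.
C = 0.6377 × 0.7967 = 0.508 kg/m³.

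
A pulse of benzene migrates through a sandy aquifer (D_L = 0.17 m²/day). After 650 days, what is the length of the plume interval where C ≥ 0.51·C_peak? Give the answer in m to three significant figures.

34.5 m

The plume is Gaussian with σ = √(2Dt) = √(2 × 0.17 × 650) = 14.87 m.
C/C_peak = exp(−Δx²/(2σ²)) = 0.51 ⇒ Δx = σ·√(−2 ln 0.51) = 14.87 × 1.160 = 17.25 m.
Width = 2Δx = 34.5 m.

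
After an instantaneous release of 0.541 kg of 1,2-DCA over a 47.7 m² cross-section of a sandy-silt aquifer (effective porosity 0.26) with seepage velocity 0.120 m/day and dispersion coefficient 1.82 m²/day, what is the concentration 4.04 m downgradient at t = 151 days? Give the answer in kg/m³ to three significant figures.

For an instantaneous plane source, C(x,t) = M/(n_e·A·√(4πDt)) · exp(−(x−vt)²/(4Dt)), with n_e·A the pore (flow) area.
Plume center vt = 0.120 × 151 = 18.12 m, so the well at 4.04 m is 14.08 m upgradient of the peak.
√(4πDt) = 58.77 m, giving peak height M/(n_e·A·√(4πDt)) = 0.541/(0.26 × 47.7 × 58.77) = 0.0007422 kg/m³.
(x−vt)²/(4Dt) = (-14.08)²/(4 × 1.82 × 151) = 0.1803; exp(−0.1803) = 0.8350.
C = 0.0007422 × 0.8350 = 0.000620 kg/m³.

0.000620 kg/m³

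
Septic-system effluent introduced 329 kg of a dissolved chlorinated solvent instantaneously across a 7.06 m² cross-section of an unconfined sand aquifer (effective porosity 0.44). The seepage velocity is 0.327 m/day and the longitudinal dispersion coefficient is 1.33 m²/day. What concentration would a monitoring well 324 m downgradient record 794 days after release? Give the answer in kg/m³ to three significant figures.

For an instantaneous plane source, C(x,t) = M/(n_e·A·√(4πDt)) · exp(−(x−vt)²/(4Dt)), with n_e·A the pore (flow) area.
Plume center vt = 0.327 × 794 = 259.638 m, so the well at 324 m is 64.362 m downgradient of the peak.
√(4πDt) = 115.2 m, giving peak height M/(n_e·A·√(4πDt)) = 329/(0.44 × 7.06 × 115.2) = 0.9194 kg/m³.
(x−vt)²/(4Dt) = (64.362)²/(4 × 1.33 × 794) = 0.9807; exp(−0.9807) = 0.3750.
C = 0.9194 × 0.3750 = 0.345 kg/m³.

0.345 kg/m³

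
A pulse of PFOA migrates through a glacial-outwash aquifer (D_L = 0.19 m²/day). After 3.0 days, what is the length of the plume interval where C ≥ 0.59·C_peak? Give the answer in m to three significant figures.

2.19 m

The plume is Gaussian with σ = √(2Dt) = √(2 × 0.19 × 3.0) = 1.068 m.
C/C_peak = exp(−Δx²/(2σ²)) = 0.59 ⇒ Δx = σ·√(−2 ln 0.59) = 1.068 × 1.027 = 1.097 m.
Width = 2Δx = 2.19 m.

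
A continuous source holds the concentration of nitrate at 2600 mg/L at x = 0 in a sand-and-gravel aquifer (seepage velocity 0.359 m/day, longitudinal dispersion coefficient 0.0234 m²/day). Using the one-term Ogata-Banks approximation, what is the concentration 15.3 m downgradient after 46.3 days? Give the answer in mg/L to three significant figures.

2120 mg/L

For a continuous step input, C/C₀ ≈ ½·erfc((x−vt)/(2√(Dt))).
vt = 0.359 × 46.3 = 16.6217 m and 2√(Dt) = 2√(0.0234 × 46.3) = 2.082 m.
Argument (x−vt)/(2√(Dt)) = (15.3 − 16.6217)/2.082 = -0.6348; ½·erfc(-0.6348) = 0.8153.
C = 2600 × 0.8153 = 2120 mg/L.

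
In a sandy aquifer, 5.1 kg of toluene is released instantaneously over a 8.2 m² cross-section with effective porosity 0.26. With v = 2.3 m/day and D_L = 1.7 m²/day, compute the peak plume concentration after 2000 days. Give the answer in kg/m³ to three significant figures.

The peak of an instantaneous 1D plume sits at x = vt; there the Gaussian factor is 1 and C_max = M/(n_e·A·√(4πDt)), where n_e·A is the pore area the mass is dissolved in.
√(4πDt) = √(4π × 1.7 × 2000) = 206.7 m, so C_max = 5.1/(0.26 × 8.2 × 206.7) = 0.0116 kg/m³.

0.0116 kg/m³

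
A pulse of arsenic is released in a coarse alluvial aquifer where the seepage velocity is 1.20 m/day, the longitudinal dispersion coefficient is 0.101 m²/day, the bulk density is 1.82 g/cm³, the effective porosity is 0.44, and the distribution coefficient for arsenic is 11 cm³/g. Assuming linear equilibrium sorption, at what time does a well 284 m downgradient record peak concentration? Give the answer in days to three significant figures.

11000 days

Retardation factor R = 1 + ρ_b·K_d/n = 1 + 1.82 × 11/0.44 = 46.50.
Sorption retards both mechanisms: v_R = v/R = 0.02581 m/day, D_R = D/R = 0.002172 m²/day.
Peak time from v_R²t² + 2D_R t − x² = 0: t = (√(D_R² + v_R²x²) − D_R)/v_R².
√(D_R² + v_R²x²) = √(0.002172² + 0.02581² × 284²) = 7.330; v_R² = 0.0006662.
t = (7.330 − 0.002172)/0.0006662 = 11000 days.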